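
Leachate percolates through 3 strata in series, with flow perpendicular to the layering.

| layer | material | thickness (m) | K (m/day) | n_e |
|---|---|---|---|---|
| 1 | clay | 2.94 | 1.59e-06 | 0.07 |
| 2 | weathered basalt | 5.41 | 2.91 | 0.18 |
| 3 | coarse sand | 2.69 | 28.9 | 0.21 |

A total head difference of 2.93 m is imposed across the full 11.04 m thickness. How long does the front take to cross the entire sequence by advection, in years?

3010

With flow normal to the layers, continuity requires the same specific discharge q through every layer.
Σ(b_i/K_i) = 2.94/1.59e-06 + 5.41/2.91 + 2.69/28.9 = 1.849e+06 d.
q = Δh / Σ(b_i/K_i) = 2.93 / 1.849e+06 = 1.585e-06 m/day.
In each layer the seepage velocity is v_i = q/n_i, so the layer transit time is t_i = b_i·n_i / q:
  layer 1 (clay): t_1 = 2.94 × 0.07 / 1.585e-06 = 1.299e+05 d
  layer 2 (weathered basalt): t_2 = 5.41 × 0.18 / 1.585e-06 = 6.145e+05 d
  layer 3 (coarse sand): t_3 = 2.69 × 0.21 / 1.585e-06 = 3.565e+05 d
Total t = Σ t_i = 1.101e+06 days = 3014 years.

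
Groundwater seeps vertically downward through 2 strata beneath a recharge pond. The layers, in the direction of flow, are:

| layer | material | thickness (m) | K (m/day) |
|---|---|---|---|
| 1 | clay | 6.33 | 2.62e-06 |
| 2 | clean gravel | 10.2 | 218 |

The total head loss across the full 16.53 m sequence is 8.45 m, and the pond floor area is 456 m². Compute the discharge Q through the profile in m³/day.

0.00159

Flow is perpendicular to layering, so the layers act in series and the equivalent K is the thickness-weighted harmonic mean.
Total thickness L = 6.33 + 10.2 = 16.53 m.
Σ(b_i/K_i) = 6.33/2.62e-06 + 10.2/218 = 2.416e+06 d.
K_eq = L / Σ(b_i/K_i) = 16.53 / 2.416e+06 = 6.842e-06 m/day.
Q = K_eq · A · (Δh/L) = 6.842e-06 × 456 × (8.45/16.53) = 0.001595 m³/day.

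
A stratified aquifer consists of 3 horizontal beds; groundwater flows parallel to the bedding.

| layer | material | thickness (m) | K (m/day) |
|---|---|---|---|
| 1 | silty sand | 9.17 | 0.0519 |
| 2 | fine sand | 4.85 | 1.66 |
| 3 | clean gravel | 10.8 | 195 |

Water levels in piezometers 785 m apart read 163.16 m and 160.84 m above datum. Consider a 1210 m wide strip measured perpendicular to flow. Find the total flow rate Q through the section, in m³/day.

7560

Flow is parallel to layering, so each bed carries its own Darcy discharge and the transmissivities add.
Σ(K_i·b_i) = 0.0519×9.17 + 1.66×4.85 + 195×10.8 = 2115 m²/day.
Hydraulic gradient i = (163.16 − 160.84) / 785 = 2.32 / 785 = 0.002955.
Q = Σ(K_i·b_i) · W · i = 2115 × 1210 × 0.002955 = 7562 m³/day.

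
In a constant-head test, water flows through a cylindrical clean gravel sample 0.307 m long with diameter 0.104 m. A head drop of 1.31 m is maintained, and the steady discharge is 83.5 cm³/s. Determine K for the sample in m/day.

199

Cross-sectional area A = π·(d/2)² = π × (0.104/2)² = 0.008495 m².
Convert discharge: 83.5 cm³/s = 8.350e-05 m³/s.
Darcy's law rearranged: K = Q·L / (A·Δh) = 8.350e-05 × 0.307 / (0.008495 × 1.31) = 0.002304 m/s = 199.0 m/day.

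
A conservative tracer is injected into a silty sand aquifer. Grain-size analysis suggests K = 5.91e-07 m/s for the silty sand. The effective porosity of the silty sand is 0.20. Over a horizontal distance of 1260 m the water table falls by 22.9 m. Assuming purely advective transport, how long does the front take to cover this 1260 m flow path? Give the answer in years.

Convert K: 5.91e-07 m/s × 86400 = 0.05106 m/day.
Hydraulic gradient i = Δh / L = 22.9 / 1260 = 0.01817.
Darcy flux q = K · i = 0.05106 × 0.01817 = 0.0009280 m/day.
Seepage velocity v = q / n_e = 0.0009280 / 0.20 = 0.004640 m/day.
Travel time t = L / v = 1260 / 0.004640 = 2.715e+05 days = 743.4 years.

743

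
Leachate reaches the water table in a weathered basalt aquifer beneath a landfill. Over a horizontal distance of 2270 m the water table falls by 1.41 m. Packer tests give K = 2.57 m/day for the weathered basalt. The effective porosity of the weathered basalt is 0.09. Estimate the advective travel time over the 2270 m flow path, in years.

350

Hydraulic gradient i = Δh / L = 1.41 / 2270 = 0.0006211.
Darcy flux q = K · i = 2.570 × 0.0006211 = 0.001596 m/day.
Seepage velocity v = q / n_e = 0.001596 / 0.09 = 0.01774 m/day.
Travel time t = L / v = 2270 / 0.01774 = 1.280e+05 days = 350.4 years.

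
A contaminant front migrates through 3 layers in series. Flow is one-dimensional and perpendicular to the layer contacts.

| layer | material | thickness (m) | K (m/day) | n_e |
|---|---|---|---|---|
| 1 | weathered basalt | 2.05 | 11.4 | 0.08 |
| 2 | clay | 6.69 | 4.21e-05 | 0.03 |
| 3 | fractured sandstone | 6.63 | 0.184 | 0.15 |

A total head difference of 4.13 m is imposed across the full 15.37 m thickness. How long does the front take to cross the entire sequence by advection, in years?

With flow normal to the layers, continuity requires the same specific discharge q through every layer.
Σ(b_i/K_i) = 2.05/11.4 + 6.69/4.21e-05 + 6.63/0.184 = 1.589e+05 d.
q = Δh / Σ(b_i/K_i) = 4.13 / 1.589e+05 = 2.598e-05 m/day.
In each layer the seepage velocity is v_i = q/n_i, so the layer transit time is t_i = b_i·n_i / q:
  layer 1 (weathered basalt): t_1 = 2.05 × 0.08 / 2.598e-05 = 6312 d
  layer 2 (clay): t_2 = 6.69 × 0.03 / 2.598e-05 = 7724 d
  layer 3 (fractured sandstone): t_3 = 6.63 × 0.15 / 2.598e-05 = 38273 d
Total t = Σ t_i = 52309 days = 143.2 years.

143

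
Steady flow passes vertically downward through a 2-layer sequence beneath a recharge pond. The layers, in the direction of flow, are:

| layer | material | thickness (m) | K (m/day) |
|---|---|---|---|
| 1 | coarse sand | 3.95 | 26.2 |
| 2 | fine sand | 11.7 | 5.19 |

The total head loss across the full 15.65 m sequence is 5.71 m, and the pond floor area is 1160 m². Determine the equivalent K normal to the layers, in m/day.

6.51

Flow is perpendicular to layering, so the layers act in series and the equivalent K is the thickness-weighted harmonic mean.
Total thickness L = 3.95 + 11.7 = 15.65 m.
Σ(b_i/K_i) = 3.95/26.2 + 11.7/5.19 = 2.405 d.
K_eq = L / Σ(b_i/K_i) = 15.65 / 2.405 = 6.507 m/day.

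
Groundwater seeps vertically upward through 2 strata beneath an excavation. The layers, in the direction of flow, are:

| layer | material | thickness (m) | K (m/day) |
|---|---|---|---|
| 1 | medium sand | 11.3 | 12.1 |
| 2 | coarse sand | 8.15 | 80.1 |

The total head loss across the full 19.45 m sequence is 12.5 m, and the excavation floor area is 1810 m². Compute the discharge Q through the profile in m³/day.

Flow is perpendicular to layering, so the layers act in series and the equivalent K is the thickness-weighted harmonic mean.
Total thickness L = 11.3 + 8.15 = 19.45 m.
Σ(b_i/K_i) = 11.3/12.1 + 8.15/80.1 = 1.036 d.
K_eq = L / Σ(b_i/K_i) = 19.45 / 1.036 = 18.78 m/day.
Q = K_eq · A · (Δh/L) = 18.78 × 1810 × (12.5/19.45) = 21847 m³/day.

21800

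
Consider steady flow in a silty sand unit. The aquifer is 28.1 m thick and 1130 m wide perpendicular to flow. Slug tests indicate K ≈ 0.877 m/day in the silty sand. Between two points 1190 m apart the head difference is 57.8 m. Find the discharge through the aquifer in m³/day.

1350

Cross-sectional area A = 1130 × 28.1 = 31753 m².
Hydraulic gradient i = Δh / L = 57.8 / 1190 = 0.04857.
Darcy's law: Q = K · A · i = 0.8770 × 31753 × 0.04857 = 1353 m³/day.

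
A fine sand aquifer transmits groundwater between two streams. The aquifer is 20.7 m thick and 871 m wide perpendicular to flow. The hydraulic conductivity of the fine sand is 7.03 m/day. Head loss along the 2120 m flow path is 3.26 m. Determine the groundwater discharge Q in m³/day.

195

Cross-sectional area A = 871 × 20.7 = 18030 m².
Hydraulic gradient i = Δh / L = 3.26 / 2120 = 0.001538.
Darcy's law: Q = K · A · i = 7.030 × 18030 × 0.001538 = 194.9 m³/day.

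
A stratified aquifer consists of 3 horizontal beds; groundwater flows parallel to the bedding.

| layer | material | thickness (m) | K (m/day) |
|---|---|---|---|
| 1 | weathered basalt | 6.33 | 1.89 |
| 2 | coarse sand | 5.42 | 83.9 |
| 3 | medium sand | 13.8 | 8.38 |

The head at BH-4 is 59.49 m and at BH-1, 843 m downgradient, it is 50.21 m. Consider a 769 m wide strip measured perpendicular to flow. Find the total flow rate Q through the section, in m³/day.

4930

Flow is parallel to layering, so each bed carries its own Darcy discharge and the transmissivities add.
Σ(K_i·b_i) = 1.89×6.33 + 83.9×5.42 + 8.38×13.8 = 582.3 m²/day.
Hydraulic gradient i = (59.49 − 50.21) / 843 = 9.28 / 843 = 0.01101.
Q = Σ(K_i·b_i) · W · i = 582.3 × 769 × 0.01101 = 4930 m³/day.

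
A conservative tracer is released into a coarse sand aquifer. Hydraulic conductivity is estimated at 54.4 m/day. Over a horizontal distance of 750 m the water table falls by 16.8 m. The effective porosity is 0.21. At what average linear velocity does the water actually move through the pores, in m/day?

5.80

Hydraulic gradient i = Δh / L = 16.8 / 750 = 0.02240.
Darcy flux q = K · i = 54.40 × 0.02240 = 1.219 m/day.
Seepage velocity v = q / n_e = 1.219 / 0.21 = 5.803 m/day.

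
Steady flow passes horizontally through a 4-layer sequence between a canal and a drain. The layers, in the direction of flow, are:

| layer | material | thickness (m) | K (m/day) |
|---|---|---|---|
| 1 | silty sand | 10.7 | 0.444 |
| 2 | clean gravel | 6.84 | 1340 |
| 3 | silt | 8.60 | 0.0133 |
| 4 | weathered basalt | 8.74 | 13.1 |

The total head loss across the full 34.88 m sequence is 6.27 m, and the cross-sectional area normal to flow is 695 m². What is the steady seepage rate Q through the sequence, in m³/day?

Flow is perpendicular to layering, so the layers act in series and the equivalent K is the thickness-weighted harmonic mean.
Total thickness L = 10.7 + 6.84 + 8.60 + 8.74 = 34.88 m.
Σ(b_i/K_i) = 10.7/0.444 + 6.84/1340 + 8.60/0.0133 + 8.74/13.1 = 671.4 d.
K_eq = L / Σ(b_i/K_i) = 34.88 / 671.4 = 0.05195 m/day.
Q = K_eq · A · (Δh/L) = 0.05195 × 695 × (6.27/34.88) = 6.491 m³/day.

6.49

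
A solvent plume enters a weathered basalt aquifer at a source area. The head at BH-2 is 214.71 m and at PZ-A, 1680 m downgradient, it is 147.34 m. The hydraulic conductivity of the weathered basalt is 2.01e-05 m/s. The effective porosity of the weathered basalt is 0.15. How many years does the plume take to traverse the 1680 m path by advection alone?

Convert K: 2.01e-05 m/s × 86400 = 1.737 m/day.
Hydraulic gradient i = (214.71 − 147.34) / 1680 = 67.37 / 1680 = 0.04010.
Darcy flux q = K · i = 1.737 × 0.04010 = 0.06964 m/day.
Seepage velocity v = q / n_e = 0.06964 / 0.15 = 0.4643 m/day.
Travel time t = L / v = 1680 / 0.4643 = 3619 days = 9.907 years.

9.91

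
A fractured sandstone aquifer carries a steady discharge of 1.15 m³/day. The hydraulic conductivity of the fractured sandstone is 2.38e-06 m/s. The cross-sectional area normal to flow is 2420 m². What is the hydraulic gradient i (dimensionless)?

0.00231

Convert K: 2.38e-06 m/s × 86400 = 0.2056 m/day.
From Q = K·A·i, i = Q / (K·A) = 1.15 / (0.2056 × 2420) = 0.002311.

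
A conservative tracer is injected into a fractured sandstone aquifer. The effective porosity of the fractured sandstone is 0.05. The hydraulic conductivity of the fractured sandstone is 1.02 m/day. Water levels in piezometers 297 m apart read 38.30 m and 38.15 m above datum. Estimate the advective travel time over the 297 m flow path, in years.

78.9

Hydraulic gradient i = (38.30 − 38.15) / 297 = 0.15 / 297 = 0.0005051.
Darcy flux q = K · i = 1.020 × 0.0005051 = 0.0005152 m/day.
Seepage velocity v = q / n_e = 0.0005152 / 0.05 = 0.01030 m/day.
Travel time t = L / v = 297 / 0.01030 = 28826 days = 78.92 years.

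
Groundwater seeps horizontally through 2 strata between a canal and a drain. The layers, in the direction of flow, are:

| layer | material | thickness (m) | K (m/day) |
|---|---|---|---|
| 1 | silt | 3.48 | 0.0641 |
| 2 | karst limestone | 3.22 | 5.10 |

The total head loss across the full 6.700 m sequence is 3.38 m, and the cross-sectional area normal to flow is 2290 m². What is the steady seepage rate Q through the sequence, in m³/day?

Flow is perpendicular to layering, so the layers act in series and the equivalent K is the thickness-weighted harmonic mean.
Total thickness L = 3.48 + 3.22 = 6.700 m.
Σ(b_i/K_i) = 3.48/0.0641 + 3.22/5.10 = 54.92 d.
K_eq = L / Σ(b_i/K_i) = 6.700 / 54.92 = 0.1220 m/day.
Q = K_eq · A · (Δh/L) = 0.1220 × 2290 × (3.38/6.700) = 140.9 m³/day.

141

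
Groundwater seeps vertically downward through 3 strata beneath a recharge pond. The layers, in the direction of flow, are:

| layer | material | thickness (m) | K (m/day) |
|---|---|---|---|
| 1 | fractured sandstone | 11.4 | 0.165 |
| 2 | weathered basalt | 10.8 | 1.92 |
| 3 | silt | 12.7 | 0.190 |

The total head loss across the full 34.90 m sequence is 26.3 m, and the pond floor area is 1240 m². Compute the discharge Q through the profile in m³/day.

230

Flow is perpendicular to layering, so the layers act in series and the equivalent K is the thickness-weighted harmonic mean.
Total thickness L = 11.4 + 10.8 + 12.7 = 34.90 m.
Σ(b_i/K_i) = 11.4/0.165 + 10.8/1.92 + 12.7/0.190 = 141.6 d.
K_eq = L / Σ(b_i/K_i) = 34.90 / 141.6 = 0.2465 m/day.
Q = K_eq · A · (Δh/L) = 0.2465 × 1240 × (26.3/34.90) = 230.4 m³/day.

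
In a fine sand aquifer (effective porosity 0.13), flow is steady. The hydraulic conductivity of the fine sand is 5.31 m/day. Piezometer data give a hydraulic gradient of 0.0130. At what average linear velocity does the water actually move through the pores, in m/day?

Hydraulic gradient i = 0.0130.
Darcy flux q = K · i = 5.310 × 0.01300 = 0.06903 m/day.
Seepage velocity v = q / n_e = 0.06903 / 0.13 = 0.5310 m/day.

0.531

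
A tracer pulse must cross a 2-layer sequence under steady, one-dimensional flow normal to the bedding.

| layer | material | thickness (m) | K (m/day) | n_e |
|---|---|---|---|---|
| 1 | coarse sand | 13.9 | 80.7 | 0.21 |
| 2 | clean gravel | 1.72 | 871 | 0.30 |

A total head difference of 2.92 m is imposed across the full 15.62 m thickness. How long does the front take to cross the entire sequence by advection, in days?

0.205

With flow normal to the layers, continuity requires the same specific discharge q through every layer.
Σ(b_i/K_i) = 13.9/80.7 + 1.72/871 = 0.1742 d.
q = Δh / Σ(b_i/K_i) = 2.92 / 0.1742 = 16.76 m/day.
In each layer the seepage velocity is v_i = q/n_i, so the layer transit time is t_i = b_i·n_i / q:
  layer 1 (coarse sand): t_1 = 13.9 × 0.21 / 16.76 = 0.1742 d
  layer 2 (clean gravel): t_2 = 1.72 × 0.30 / 16.76 = 0.03079 d
Total t = Σ t_i = 0.2049 days.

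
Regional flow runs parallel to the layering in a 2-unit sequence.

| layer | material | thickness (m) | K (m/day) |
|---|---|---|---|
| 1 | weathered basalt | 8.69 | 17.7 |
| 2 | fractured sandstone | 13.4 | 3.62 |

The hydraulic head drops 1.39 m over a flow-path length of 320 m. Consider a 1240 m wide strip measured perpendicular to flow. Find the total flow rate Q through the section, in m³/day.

1090

Flow is parallel to layering, so each bed carries its own Darcy discharge and the transmissivities add.
Σ(K_i·b_i) = 17.7×8.69 + 3.62×13.4 = 202.3 m²/day.
Hydraulic gradient i = Δh / L = 1.39 / 320 = 0.004344.
Q = Σ(K_i·b_i) · W · i = 202.3 × 1240 × 0.004344 = 1090 m³/day.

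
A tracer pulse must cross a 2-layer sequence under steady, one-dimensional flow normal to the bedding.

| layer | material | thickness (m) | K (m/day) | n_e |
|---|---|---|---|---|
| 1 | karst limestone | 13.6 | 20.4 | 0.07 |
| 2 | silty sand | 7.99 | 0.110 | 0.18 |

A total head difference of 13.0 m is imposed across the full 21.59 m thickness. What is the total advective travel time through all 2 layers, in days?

With flow normal to the layers, continuity requires the same specific discharge q through every layer.
Σ(b_i/K_i) = 13.6/20.4 + 7.99/0.110 = 73.30 d.
q = Δh / Σ(b_i/K_i) = 13.0 / 73.30 = 0.1773 m/day.
In each layer the seepage velocity is v_i = q/n_i, so the layer transit time is t_i = b_i·n_i / q:
  layer 1 (karst limestone): t_1 = 13.6 × 0.07 / 0.1773 = 5.368 d
  layer 2 (silty sand): t_2 = 7.99 × 0.18 / 0.1773 = 8.110 d
Total t = Σ t_i = 13.48 days.

13.5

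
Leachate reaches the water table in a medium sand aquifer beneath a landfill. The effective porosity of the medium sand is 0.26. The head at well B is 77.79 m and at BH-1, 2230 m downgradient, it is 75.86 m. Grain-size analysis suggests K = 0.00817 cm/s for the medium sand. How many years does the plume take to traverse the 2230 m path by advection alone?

260

Convert K: 0.00817 cm/s × 864 = 7.059 m/day.
Hydraulic gradient i = (77.79 − 75.86) / 2230 = 1.93 / 2230 = 0.0008655.
Darcy flux q = K · i = 7.059 × 0.0008655 = 0.006109 m/day.
Seepage velocity v = q / n_e = 0.006109 / 0.26 = 0.02350 m/day.
Travel time t = L / v = 2230 / 0.02350 = 94905 days = 259.8 years.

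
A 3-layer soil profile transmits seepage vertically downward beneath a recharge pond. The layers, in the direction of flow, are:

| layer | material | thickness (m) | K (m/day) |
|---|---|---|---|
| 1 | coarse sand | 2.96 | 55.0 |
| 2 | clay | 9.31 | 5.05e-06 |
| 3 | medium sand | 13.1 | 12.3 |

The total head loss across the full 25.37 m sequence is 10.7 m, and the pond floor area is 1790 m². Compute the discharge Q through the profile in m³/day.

Flow is perpendicular to layering, so the layers act in series and the equivalent K is the thickness-weighted harmonic mean.
Total thickness L = 2.96 + 9.31 + 13.1 = 25.37 m.
Σ(b_i/K_i) = 2.96/55.0 + 9.31/5.05e-06 + 13.1/12.3 = 1.844e+06 d.
K_eq = L / Σ(b_i/K_i) = 25.37 / 1.844e+06 = 1.376e-05 m/day.
Q = K_eq · A · (Δh/L) = 1.376e-05 × 1790 × (10.7/25.37) = 0.01039 m³/day.

0.0104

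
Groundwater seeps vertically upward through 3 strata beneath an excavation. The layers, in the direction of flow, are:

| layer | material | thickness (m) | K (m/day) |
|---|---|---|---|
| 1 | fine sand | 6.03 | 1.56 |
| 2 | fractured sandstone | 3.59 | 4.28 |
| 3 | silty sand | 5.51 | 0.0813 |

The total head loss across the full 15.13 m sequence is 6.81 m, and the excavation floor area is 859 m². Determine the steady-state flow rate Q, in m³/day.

Flow is perpendicular to layering, so the layers act in series and the equivalent K is the thickness-weighted harmonic mean.
Total thickness L = 6.03 + 3.59 + 5.51 = 15.13 m.
Σ(b_i/K_i) = 6.03/1.56 + 3.59/4.28 + 5.51/0.0813 = 72.48 d.
K_eq = L / Σ(b_i/K_i) = 15.13 / 72.48 = 0.2088 m/day.
Q = K_eq · A · (Δh/L) = 0.2088 × 859 × (6.81/15.13) = 80.71 m³/day.

80.7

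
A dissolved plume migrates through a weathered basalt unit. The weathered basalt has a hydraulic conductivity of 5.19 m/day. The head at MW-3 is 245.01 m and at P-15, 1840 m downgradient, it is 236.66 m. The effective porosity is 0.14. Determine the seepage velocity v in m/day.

Hydraulic gradient i = (245.01 − 236.66) / 1840 = 8.35 / 1840 = 0.004538.
Darcy flux q = K · i = 5.190 × 0.004538 = 0.02355 m/day.
Seepage velocity v = q / n_e = 0.02355 / 0.14 = 0.1682 m/day.

0.168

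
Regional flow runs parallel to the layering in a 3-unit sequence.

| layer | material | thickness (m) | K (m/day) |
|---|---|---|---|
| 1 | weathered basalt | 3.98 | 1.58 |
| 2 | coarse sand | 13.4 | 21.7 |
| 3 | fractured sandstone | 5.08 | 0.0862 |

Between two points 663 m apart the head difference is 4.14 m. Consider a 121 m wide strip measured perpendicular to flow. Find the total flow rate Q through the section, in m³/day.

Flow is parallel to layering, so each bed carries its own Darcy discharge and the transmissivities add.
Σ(K_i·b_i) = 1.58×3.98 + 21.7×13.4 + 0.0862×5.08 = 297.5 m²/day.
Hydraulic gradient i = Δh / L = 4.14 / 663 = 0.006244.
Q = Σ(K_i·b_i) · W · i = 297.5 × 121 × 0.006244 = 224.8 m³/day.

225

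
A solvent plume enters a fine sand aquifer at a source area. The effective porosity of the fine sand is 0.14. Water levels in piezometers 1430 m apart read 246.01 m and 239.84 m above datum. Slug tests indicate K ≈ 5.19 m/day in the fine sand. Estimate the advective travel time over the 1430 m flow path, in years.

24.5

Hydraulic gradient i = (246.01 − 239.84) / 1430 = 6.17 / 1430 = 0.004315.
Darcy flux q = K · i = 5.190 × 0.004315 = 0.02239 m/day.
Seepage velocity v = q / n_e = 0.02239 / 0.14 = 0.1600 m/day.
Travel time t = L / v = 1430 / 0.1600 = 8940 days = 24.48 years.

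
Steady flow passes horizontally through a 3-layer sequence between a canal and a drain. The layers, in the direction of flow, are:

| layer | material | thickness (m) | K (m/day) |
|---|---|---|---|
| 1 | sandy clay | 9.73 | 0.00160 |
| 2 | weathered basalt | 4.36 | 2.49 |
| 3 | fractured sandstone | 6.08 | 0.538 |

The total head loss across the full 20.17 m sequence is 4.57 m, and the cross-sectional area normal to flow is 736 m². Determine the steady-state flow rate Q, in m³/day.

0.552

Flow is perpendicular to layering, so the layers act in series and the equivalent K is the thickness-weighted harmonic mean.
Total thickness L = 9.73 + 4.36 + 6.08 = 20.17 m.
Σ(b_i/K_i) = 9.73/0.00160 + 4.36/2.49 + 6.08/0.538 = 6094 d.
K_eq = L / Σ(b_i/K_i) = 20.17 / 6094 = 0.003310 m/day.
Q = K_eq · A · (Δh/L) = 0.003310 × 736 × (4.57/20.17) = 0.5519 m³/day.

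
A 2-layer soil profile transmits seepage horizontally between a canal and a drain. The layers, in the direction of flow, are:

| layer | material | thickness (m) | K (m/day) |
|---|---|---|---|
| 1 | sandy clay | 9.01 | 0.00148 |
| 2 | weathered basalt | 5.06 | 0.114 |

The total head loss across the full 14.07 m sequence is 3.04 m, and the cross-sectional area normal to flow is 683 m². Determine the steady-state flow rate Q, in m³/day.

Flow is perpendicular to layering, so the layers act in series and the equivalent K is the thickness-weighted harmonic mean.
Total thickness L = 9.01 + 5.06 = 14.07 m.
Σ(b_i/K_i) = 9.01/0.00148 + 5.06/0.114 = 6132 d.
K_eq = L / Σ(b_i/K_i) = 14.07 / 6132 = 0.002294 m/day.
Q = K_eq · A · (Δh/L) = 0.002294 × 683 × (3.04/14.07) = 0.3386 m³/day.

0.339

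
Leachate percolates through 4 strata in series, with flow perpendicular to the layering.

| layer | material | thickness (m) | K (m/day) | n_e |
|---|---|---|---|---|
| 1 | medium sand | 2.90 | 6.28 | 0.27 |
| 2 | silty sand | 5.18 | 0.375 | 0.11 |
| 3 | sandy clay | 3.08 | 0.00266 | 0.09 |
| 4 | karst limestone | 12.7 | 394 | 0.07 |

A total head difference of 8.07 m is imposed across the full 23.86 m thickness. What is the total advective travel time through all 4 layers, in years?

1.00

With flow normal to the layers, continuity requires the same specific discharge q through every layer.
Σ(b_i/K_i) = 2.90/6.28 + 5.18/0.375 + 3.08/0.00266 + 12.7/394 = 1172 d.
q = Δh / Σ(b_i/K_i) = 8.07 / 1172 = 0.006884 m/day.
In each layer the seepage velocity is v_i = q/n_i, so the layer transit time is t_i = b_i·n_i / q:
  layer 1 (medium sand): t_1 = 2.90 × 0.27 / 0.006884 = 113.7 d
  layer 2 (silty sand): t_2 = 5.18 × 0.11 / 0.006884 = 82.77 d
  layer 3 (sandy clay): t_3 = 3.08 × 0.09 / 0.006884 = 40.26 d
  layer 4 (karst limestone): t_4 = 12.7 × 0.07 / 0.006884 = 129.1 d
Total t = Σ t_i = 365.9 days = 1.002 years.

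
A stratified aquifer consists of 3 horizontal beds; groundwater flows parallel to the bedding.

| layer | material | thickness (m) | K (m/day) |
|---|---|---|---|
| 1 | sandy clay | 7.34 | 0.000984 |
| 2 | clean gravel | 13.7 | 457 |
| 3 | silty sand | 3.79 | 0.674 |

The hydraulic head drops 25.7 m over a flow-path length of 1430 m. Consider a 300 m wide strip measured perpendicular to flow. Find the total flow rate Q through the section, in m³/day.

Flow is parallel to layering, so each bed carries its own Darcy discharge and the transmissivities add.
Σ(K_i·b_i) = 0.000984×7.34 + 457×13.7 + 0.674×3.79 = 6263 m²/day.
Hydraulic gradient i = Δh / L = 25.7 / 1430 = 0.01797.
Q = Σ(K_i·b_i) · W · i = 6263 × 300 × 0.01797 = 33770 m³/day.

33800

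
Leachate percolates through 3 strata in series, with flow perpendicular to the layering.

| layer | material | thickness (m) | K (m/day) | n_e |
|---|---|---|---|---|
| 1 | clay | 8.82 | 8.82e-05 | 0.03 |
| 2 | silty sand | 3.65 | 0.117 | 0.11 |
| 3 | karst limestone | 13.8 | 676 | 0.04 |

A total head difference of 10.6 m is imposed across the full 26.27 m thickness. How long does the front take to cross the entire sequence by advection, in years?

With flow normal to the layers, continuity requires the same specific discharge q through every layer.
Σ(b_i/K_i) = 8.82/8.82e-05 + 3.65/0.117 + 13.8/676 = 1.000e+05 d.
q = Δh / Σ(b_i/K_i) = 10.6 / 1.000e+05 = 0.0001060 m/day.
In each layer the seepage velocity is v_i = q/n_i, so the layer transit time is t_i = b_i·n_i / q:
  layer 1 (clay): t_1 = 8.82 × 0.03 / 0.0001060 = 2497 d
  layer 2 (silty sand): t_2 = 3.65 × 0.11 / 0.0001060 = 3789 d
  layer 3 (karst limestone): t_3 = 13.8 × 0.04 / 0.0001060 = 5209 d
Total t = Σ t_i = 11495 days = 31.47 years.

31.5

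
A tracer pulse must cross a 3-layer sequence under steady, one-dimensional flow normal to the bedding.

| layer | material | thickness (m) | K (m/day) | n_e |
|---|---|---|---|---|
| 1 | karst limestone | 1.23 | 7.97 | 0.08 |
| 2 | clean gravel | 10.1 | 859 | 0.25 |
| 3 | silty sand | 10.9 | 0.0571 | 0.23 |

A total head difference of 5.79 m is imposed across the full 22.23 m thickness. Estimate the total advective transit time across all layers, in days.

169

With flow normal to the layers, continuity requires the same specific discharge q through every layer.
Σ(b_i/K_i) = 1.23/7.97 + 10.1/859 + 10.9/0.0571 = 191.1 d.
q = Δh / Σ(b_i/K_i) = 5.79 / 191.1 = 0.03030 m/day.
In each layer the seepage velocity is v_i = q/n_i, so the layer transit time is t_i = b_i·n_i / q:
  layer 1 (karst limestone): t_1 = 1.23 × 0.08 / 0.03030 = 3.247 d
  layer 2 (clean gravel): t_2 = 10.1 × 0.25 / 0.03030 = 83.32 d
  layer 3 (silty sand): t_3 = 10.9 × 0.23 / 0.03030 = 82.73 d
Total t = Σ t_i = 169.3 days.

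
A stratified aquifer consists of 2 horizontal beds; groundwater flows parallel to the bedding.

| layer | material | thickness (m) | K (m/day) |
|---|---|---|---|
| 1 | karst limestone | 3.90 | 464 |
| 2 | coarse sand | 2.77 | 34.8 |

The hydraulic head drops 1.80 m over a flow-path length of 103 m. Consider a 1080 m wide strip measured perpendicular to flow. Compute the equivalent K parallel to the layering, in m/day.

Flow is parallel to layering, so each bed carries its own Darcy discharge and the transmissivities add.
Σ(K_i·b_i) = 464×3.90 + 34.8×2.77 = 1906 m²/day.
Total thickness b = 6.670 m, so K_eq = Σ(K_i·b_i)/b = 285.8 m/day.

286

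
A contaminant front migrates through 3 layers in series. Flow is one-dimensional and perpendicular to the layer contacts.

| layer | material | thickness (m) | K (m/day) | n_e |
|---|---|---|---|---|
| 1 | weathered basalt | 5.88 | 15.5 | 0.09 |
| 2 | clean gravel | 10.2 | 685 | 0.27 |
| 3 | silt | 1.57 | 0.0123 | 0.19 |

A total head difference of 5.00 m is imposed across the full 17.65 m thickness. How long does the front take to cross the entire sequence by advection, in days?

With flow normal to the layers, continuity requires the same specific discharge q through every layer.
Σ(b_i/K_i) = 5.88/15.5 + 10.2/685 + 1.57/0.0123 = 128.0 d.
q = Δh / Σ(b_i/K_i) = 5.00 / 128.0 = 0.03905 m/day.
In each layer the seepage velocity is v_i = q/n_i, so the layer transit time is t_i = b_i·n_i / q:
  layer 1 (weathered basalt): t_1 = 5.88 × 0.09 / 0.03905 = 13.55 d
  layer 2 (clean gravel): t_2 = 10.2 × 0.27 / 0.03905 = 70.52 d
  layer 3 (silt): t_3 = 1.57 × 0.19 / 0.03905 = 7.639 d
Total t = Σ t_i = 91.71 days.

91.7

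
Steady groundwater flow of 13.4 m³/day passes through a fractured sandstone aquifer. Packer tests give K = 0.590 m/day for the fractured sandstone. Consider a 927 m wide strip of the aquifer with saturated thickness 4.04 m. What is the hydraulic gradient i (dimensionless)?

Cross-sectional area A = 927 × 4.04 = 3745 m².
From Q = K·A·i, i = Q / (K·A) = 13.4 / (0.5900 × 3745) = 0.006064.

0.00606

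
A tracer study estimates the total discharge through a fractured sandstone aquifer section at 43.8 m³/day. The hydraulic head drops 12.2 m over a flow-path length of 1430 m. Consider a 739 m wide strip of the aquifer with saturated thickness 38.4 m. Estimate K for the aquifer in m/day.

0.181

Cross-sectional area A = 739 × 38.4 = 28378 m².
Hydraulic gradient i = Δh / L = 12.2 / 1430 = 0.008531.
From Q = K·A·i, K = Q / (A·i) = 43.8 / (28378 × 0.008531) = 0.1809 m/day.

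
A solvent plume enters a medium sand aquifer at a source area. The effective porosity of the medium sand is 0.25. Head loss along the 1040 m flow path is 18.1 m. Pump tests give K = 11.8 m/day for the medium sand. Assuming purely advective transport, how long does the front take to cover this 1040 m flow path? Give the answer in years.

3.47

Hydraulic gradient i = Δh / L = 18.1 / 1040 = 0.01740.
Darcy flux q = K · i = 11.80 × 0.01740 = 0.2054 m/day.
Seepage velocity v = q / n_e = 0.2054 / 0.25 = 0.8215 m/day.
Travel time t = L / v = 1040 / 0.8215 = 1266 days = 3.466 years.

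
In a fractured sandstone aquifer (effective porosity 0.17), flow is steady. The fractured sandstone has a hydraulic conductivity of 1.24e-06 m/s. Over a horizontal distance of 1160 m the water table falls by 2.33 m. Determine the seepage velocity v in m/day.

Convert K: 1.24e-06 m/s × 86400 = 0.1071 m/day.
Hydraulic gradient i = Δh / L = 2.33 / 1160 = 0.002009.
Darcy flux q = K · i = 0.1071 × 0.002009 = 0.0002152 m/day.
Seepage velocity v = q / n_e = 0.0002152 / 0.17 = 0.001266 m/day.

0.00127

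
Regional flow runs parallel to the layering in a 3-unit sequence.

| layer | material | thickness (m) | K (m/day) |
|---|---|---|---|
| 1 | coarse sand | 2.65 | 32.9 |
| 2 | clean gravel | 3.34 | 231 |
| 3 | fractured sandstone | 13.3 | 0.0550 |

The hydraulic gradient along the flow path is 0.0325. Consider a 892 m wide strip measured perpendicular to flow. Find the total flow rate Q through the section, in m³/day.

Flow is parallel to layering, so each bed carries its own Darcy discharge and the transmissivities add.
Σ(K_i·b_i) = 32.9×2.65 + 231×3.34 + 0.0550×13.3 = 859.5 m²/day.
Hydraulic gradient i = 0.0325.
Q = Σ(K_i·b_i) · W · i = 859.5 × 892 × 0.03250 = 24916 m³/day.

24900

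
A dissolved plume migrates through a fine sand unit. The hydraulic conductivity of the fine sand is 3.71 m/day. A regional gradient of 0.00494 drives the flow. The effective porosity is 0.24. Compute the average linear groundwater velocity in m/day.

0.0764

Hydraulic gradient i = 0.00494.
Darcy flux q = K · i = 3.710 × 0.004940 = 0.01833 m/day.
Seepage velocity v = q / n_e = 0.01833 / 0.24 = 0.07636 m/day.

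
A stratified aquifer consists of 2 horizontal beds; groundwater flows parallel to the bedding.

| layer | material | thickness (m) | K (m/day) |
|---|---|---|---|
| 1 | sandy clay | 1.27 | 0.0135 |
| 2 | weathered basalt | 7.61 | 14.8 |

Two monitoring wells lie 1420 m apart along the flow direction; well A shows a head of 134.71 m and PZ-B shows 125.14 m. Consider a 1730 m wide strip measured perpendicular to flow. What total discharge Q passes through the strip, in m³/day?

1310

Flow is parallel to layering, so each bed carries its own Darcy discharge and the transmissivities add.
Σ(K_i·b_i) = 0.0135×1.27 + 14.8×7.61 = 112.6 m²/day.
Hydraulic gradient i = (134.71 − 125.14) / 1420 = 9.57 / 1420 = 0.006739.
Q = Σ(K_i·b_i) · W · i = 112.6 × 1730 × 0.006739 = 1313 m³/day.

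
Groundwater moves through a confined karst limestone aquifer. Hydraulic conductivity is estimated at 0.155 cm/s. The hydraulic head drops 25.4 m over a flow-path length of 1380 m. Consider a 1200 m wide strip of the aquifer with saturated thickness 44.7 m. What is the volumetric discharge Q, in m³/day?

132000

Convert K: 0.155 cm/s × 864 = 133.9 m/day.
Cross-sectional area A = 1200 × 44.7 = 53640 m².
Hydraulic gradient i = Δh / L = 25.4 / 1380 = 0.01841.
Darcy's law: Q = K · A · i = 133.9 × 53640 × 0.01841 = 1.322e+05 m³/day.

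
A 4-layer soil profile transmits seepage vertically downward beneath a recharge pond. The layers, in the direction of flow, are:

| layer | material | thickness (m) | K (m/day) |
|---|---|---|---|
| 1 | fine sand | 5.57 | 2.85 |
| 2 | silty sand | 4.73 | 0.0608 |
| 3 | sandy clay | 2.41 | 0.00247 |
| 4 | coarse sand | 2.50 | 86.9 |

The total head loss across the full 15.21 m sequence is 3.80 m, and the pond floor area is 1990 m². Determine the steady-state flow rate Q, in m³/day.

Flow is perpendicular to layering, so the layers act in series and the equivalent K is the thickness-weighted harmonic mean.
Total thickness L = 5.57 + 4.73 + 2.41 + 2.50 = 15.21 m.
Σ(b_i/K_i) = 5.57/2.85 + 4.73/0.0608 + 2.41/0.00247 + 2.50/86.9 = 1055 d.
K_eq = L / Σ(b_i/K_i) = 15.21 / 1055 = 0.01441 m/day.
Q = K_eq · A · (Δh/L) = 0.01441 × 1990 × (3.80/15.21) = 7.164 m³/day.

7.16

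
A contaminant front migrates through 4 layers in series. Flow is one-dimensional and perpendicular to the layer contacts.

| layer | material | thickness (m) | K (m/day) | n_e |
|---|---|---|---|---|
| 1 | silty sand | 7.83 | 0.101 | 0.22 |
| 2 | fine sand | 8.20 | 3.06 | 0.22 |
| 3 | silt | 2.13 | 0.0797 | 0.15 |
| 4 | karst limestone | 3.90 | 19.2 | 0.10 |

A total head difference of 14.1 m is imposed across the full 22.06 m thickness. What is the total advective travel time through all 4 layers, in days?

32.2

With flow normal to the layers, continuity requires the same specific discharge q through every layer.
Σ(b_i/K_i) = 7.83/0.101 + 8.20/3.06 + 2.13/0.0797 + 3.90/19.2 = 107.1 d.
q = Δh / Σ(b_i/K_i) = 14.1 / 107.1 = 0.1316 m/day.
In each layer the seepage velocity is v_i = q/n_i, so the layer transit time is t_i = b_i·n_i / q:
  layer 1 (silty sand): t_1 = 7.83 × 0.22 / 0.1316 = 13.09 d
  layer 2 (fine sand): t_2 = 8.20 × 0.22 / 0.1316 = 13.71 d
  layer 3 (silt): t_3 = 2.13 × 0.15 / 0.1316 = 2.428 d
  layer 4 (karst limestone): t_4 = 3.90 × 0.10 / 0.1316 = 2.963 d
Total t = Σ t_i = 32.19 days.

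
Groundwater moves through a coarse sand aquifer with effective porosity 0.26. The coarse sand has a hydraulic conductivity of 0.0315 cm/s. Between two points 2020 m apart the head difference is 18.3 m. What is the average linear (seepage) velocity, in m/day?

0.948

Convert K: 0.0315 cm/s × 864 = 27.22 m/day.
Hydraulic gradient i = Δh / L = 18.3 / 2020 = 0.009059.
Darcy flux q = K · i = 27.22 × 0.009059 = 0.2466 m/day.
Seepage velocity v = q / n_e = 0.2466 / 0.26 = 0.9483 m/day.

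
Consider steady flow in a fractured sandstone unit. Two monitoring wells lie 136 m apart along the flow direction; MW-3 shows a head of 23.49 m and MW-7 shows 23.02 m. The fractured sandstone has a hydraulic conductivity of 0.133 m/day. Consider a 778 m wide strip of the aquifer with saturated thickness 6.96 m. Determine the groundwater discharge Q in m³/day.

Cross-sectional area A = 778 × 6.96 = 5415 m².
Hydraulic gradient i = (23.49 − 23.02) / 136 = 0.47 / 136 = 0.003456.
Darcy's law: Q = K · A · i = 0.1330 × 5415 × 0.003456 = 2.489 m³/day.

2.49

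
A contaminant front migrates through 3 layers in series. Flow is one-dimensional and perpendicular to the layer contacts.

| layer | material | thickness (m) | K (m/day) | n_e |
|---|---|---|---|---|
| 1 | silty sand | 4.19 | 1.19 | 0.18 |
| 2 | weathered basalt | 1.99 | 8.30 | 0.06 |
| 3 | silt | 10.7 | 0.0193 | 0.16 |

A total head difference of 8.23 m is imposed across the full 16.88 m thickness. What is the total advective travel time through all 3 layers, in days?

With flow normal to the layers, continuity requires the same specific discharge q through every layer.
Σ(b_i/K_i) = 4.19/1.19 + 1.99/8.30 + 10.7/0.0193 = 558.2 d.
q = Δh / Σ(b_i/K_i) = 8.23 / 558.2 = 0.01474 m/day.
In each layer the seepage velocity is v_i = q/n_i, so the layer transit time is t_i = b_i·n_i / q:
  layer 1 (silty sand): t_1 = 4.19 × 0.18 / 0.01474 = 51.15 d
  layer 2 (weathered basalt): t_2 = 1.99 × 0.06 / 0.01474 = 8.098 d
  layer 3 (silt): t_3 = 10.7 × 0.16 / 0.01474 = 116.1 d
Total t = Σ t_i = 175.4 days.

175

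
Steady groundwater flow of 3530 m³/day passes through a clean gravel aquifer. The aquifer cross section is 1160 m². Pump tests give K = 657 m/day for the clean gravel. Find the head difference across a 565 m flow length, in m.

2.62

From Q = K·A·i, i = Q / (K·A) = 3530 / (657.0 × 1160) = 0.004632.
Head loss Δh = i · L = 0.004632 × 565 = 2.617 m.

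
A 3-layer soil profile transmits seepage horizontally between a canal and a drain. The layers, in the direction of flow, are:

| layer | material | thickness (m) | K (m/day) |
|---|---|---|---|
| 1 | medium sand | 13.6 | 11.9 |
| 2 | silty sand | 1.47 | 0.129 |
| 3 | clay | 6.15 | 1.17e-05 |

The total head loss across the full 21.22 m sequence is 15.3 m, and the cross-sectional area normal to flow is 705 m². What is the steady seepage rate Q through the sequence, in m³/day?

Flow is perpendicular to layering, so the layers act in series and the equivalent K is the thickness-weighted harmonic mean.
Total thickness L = 13.6 + 1.47 + 6.15 = 21.22 m.
Σ(b_i/K_i) = 13.6/11.9 + 1.47/0.129 + 6.15/1.17e-05 = 5.257e+05 d.
K_eq = L / Σ(b_i/K_i) = 21.22 / 5.257e+05 = 4.037e-05 m/day.
Q = K_eq · A · (Δh/L) = 4.037e-05 × 705 × (15.3/21.22) = 0.02052 m³/day.

0.0205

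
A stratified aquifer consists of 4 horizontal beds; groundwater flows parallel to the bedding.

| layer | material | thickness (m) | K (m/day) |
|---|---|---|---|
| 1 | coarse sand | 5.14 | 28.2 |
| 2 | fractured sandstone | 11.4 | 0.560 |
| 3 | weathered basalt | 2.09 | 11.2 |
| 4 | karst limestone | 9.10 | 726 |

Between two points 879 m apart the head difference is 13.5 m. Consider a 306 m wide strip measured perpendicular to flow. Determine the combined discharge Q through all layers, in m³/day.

31900

Flow is parallel to layering, so each bed carries its own Darcy discharge and the transmissivities add.
Σ(K_i·b_i) = 28.2×5.14 + 0.560×11.4 + 11.2×2.09 + 726×9.10 = 6781 m²/day.
Hydraulic gradient i = Δh / L = 13.5 / 879 = 0.01536.
Q = Σ(K_i·b_i) · W · i = 6781 × 306 × 0.01536 = 31870 m³/day.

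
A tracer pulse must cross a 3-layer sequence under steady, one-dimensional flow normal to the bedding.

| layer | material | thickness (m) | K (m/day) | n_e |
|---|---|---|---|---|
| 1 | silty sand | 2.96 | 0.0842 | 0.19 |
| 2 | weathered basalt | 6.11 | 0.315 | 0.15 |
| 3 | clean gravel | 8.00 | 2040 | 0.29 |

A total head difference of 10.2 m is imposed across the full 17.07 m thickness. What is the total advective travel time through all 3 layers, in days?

20.3

With flow normal to the layers, continuity requires the same specific discharge q through every layer.
Σ(b_i/K_i) = 2.96/0.0842 + 6.11/0.315 + 8.00/2040 = 54.56 d.
q = Δh / Σ(b_i/K_i) = 10.2 / 54.56 = 0.1870 m/day.
In each layer the seepage velocity is v_i = q/n_i, so the layer transit time is t_i = b_i·n_i / q:
  layer 1 (silty sand): t_1 = 2.96 × 0.19 / 0.1870 = 3.008 d
  layer 2 (weathered basalt): t_2 = 6.11 × 0.15 / 0.1870 = 4.902 d
  layer 3 (clean gravel): t_3 = 8.00 × 0.29 / 0.1870 = 12.41 d
Total t = Σ t_i = 20.32 days.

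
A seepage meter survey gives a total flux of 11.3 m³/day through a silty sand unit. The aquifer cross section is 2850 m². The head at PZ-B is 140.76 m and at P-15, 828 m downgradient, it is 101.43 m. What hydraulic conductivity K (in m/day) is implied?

0.0835

Hydraulic gradient i = (140.76 − 101.43) / 828 = 39.33 / 828 = 0.04750.
From Q = K·A·i, K = Q / (A·i) = 11.3 / (2850 × 0.04750) = 0.08347 m/day.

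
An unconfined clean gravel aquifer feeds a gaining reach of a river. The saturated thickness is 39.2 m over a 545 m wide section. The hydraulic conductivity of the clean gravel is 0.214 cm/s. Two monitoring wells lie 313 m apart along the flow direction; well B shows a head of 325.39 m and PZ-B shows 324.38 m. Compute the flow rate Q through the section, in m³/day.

12700

Convert K: 0.214 cm/s × 864 = 184.9 m/day.
Cross-sectional area A = 545 × 39.2 = 21364 m².
Hydraulic gradient i = (325.39 − 324.38) / 313 = 1.01 / 313 = 0.003227.
Darcy's law: Q = K · A · i = 184.9 × 21364 × 0.003227 = 12746 m³/day.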